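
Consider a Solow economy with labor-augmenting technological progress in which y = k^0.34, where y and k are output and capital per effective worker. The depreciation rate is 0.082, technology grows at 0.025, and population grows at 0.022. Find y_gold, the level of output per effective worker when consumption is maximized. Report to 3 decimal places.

Capital per effective worker breaks even when investment replaces (n + g + δ)·k; here n + g + δ = 0.129.
Golden rule sets MPK = n+g+δ: 0.34·k^(0.34−1) = 0.129, so k_gold = (0.34/0.129)^(1/0.66) ≈ 4.3422.
Output: y_gold = k_gold^0.34 = 4.3422^0.34 ≈ 1.6475.

y_gold ≈ 1.647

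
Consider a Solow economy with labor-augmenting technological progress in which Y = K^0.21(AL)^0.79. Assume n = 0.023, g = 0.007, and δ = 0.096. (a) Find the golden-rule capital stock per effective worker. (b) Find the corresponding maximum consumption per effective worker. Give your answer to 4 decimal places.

Capital per effective worker breaks even when investment replaces (n + g + δ)·k; here n + g + δ = 0.126.
At the golden rule the marginal product of capital equals n+g+δ: 0.21·k^(0.21−1) = 0.126. Solving, k_gold = (0.21/0.126)^(1/0.79) ≈ 1.9091.
y_gold = 1.9091^0.21 ≈ 1.1454; c_gold = y_gold − 0.126·k_gold ≈ 0.9049.

(a) k_gold ≈ 1.9091; (b) c_gold ≈ 0.9049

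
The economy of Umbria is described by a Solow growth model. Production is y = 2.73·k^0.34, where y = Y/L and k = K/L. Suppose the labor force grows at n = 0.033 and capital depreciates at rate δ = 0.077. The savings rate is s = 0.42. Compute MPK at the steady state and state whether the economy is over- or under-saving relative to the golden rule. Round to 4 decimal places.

over-saving; MPK ≈ 0.0890

Break-even investment rate: n + δ = 0.033 + 0.077 = 0.11.
Steady-state k*: s·A·k^0.34 = 0.11·k gives k* = (0.42·2.73/0.11)^(1/0.66) ≈ 34.8701.
MPK = 0.34·2.73·34.8701^(-0.66) ≈ 0.0890.
MPK < n+δ = 0.11, so the economy is dynamically inefficient (over-saving).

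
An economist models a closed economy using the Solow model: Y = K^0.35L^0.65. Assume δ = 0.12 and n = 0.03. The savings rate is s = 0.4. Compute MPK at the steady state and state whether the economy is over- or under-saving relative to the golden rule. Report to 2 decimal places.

n + δ = 0.03 + 0.12 = 0.15.
Steady-state k*: s·k^0.35 = 0.15·k gives k* = (0.4/0.15)^(1/0.65) ≈ 4.5221.
MPK = 0.35·4.5221^(-0.65) ≈ 0.1312.
MPK < n+δ = 0.15, so the economy is dynamically inefficient (over-saving).

over-saving; MPK ≈ 0.13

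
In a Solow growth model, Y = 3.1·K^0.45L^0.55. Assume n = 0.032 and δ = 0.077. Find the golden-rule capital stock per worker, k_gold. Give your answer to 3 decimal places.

Capital per worker breaks even when investment replaces (n + δ)·k; here n + δ = 0.109.
Setting f'(k) = n+δ gives 0.45·3.1·k^(0.45−1) = 0.109, hence k_gold = (0.45·3.1/0.109)^(1/0.55) ≈ 103.0376.

k_gold ≈ 103.038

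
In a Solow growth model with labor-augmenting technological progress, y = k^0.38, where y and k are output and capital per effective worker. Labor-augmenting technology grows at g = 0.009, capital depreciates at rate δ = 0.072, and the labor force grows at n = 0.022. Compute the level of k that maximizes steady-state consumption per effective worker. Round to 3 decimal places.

Break-even investment rate: n + g + δ = 0.022 + 0.009 + 0.072 = 0.103.
Golden rule sets MPK = n+g+δ: 0.38·k^(0.38−1) = 0.103, so k_gold = (0.38/0.103)^(1/0.62) ≈ 8.2116.

k_gold ≈ 8.212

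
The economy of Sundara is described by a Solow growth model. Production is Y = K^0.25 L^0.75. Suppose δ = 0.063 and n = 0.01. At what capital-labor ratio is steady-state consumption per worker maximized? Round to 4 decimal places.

The effective depreciation rate is n + δ = 0.01 + 0.063 = 0.073.
At the golden rule the marginal product of capital equals n+δ: 0.25·k^(0.25−1) = 0.073. Solving, k_gold = (0.25/0.073)^(1/0.75) ≈ 5.1621.

k_gold ≈ 5.1621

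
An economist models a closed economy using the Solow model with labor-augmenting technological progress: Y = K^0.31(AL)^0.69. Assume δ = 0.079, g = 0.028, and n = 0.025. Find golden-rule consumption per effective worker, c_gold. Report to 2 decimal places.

The effective depreciation rate is n + g + δ = 0.025 + 0.028 + 0.079 = 0.132.
Golden rule sets MPK = n+g+δ: 0.31·k^(0.31−1) = 0.132, so k_gold = (0.31/0.132)^(1/0.69) ≈ 3.4465.
y_gold = 3.4465^0.31 ≈ 1.4675.
c_gold = y_gold − (n+g+δ)·k_gold = 1.4675 − 0.132·3.4465 ≈ 1.0126.

c_gold ≈ 1.01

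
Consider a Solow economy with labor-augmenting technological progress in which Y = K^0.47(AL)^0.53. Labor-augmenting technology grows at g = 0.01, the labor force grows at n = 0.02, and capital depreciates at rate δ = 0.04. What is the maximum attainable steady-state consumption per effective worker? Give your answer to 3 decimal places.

c_gold ≈ 2.868

Capital per effective worker breaks even when investment replaces (n + g + δ)·k; here n + g + δ = 0.07.
Maximizing c = f(k) − (n+g+δ)·k gives f'(k) = n+g+δ, i.e. 0.47·k^(0.47−1) = 0.07, so k_gold = (0.47/0.07)^(1/0.53) ≈ 36.3393.
y_gold = 36.3393^0.47 ≈ 5.4122.
c_gold = y_gold − (n+g+δ)·k_gold = 5.4122 − 0.07·36.3393 ≈ 2.8685.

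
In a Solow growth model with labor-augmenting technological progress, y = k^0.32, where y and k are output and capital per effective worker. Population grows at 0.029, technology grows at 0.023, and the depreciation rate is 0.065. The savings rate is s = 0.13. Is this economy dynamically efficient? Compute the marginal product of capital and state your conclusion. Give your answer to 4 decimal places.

dynamically efficient; MPK ≈ 0.2880

Break-even investment rate: n + g + δ = 0.029 + 0.023 + 0.065 = 0.117.
Steady-state k*: s·k^0.32 = 0.117·k gives k* = (0.13/0.117)^(1/0.68) ≈ 1.1676.
MPK = 0.32·1.1676^(-0.68) ≈ 0.2880.
MPK > n+g+δ = 0.117, so the economy is dynamically efficient (under-saving).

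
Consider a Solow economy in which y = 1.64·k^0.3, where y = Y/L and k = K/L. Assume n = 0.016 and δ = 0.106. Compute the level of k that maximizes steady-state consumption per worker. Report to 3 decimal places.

n + δ = 0.016 + 0.106 = 0.122.
Setting f'(k) = n+δ gives 0.3·1.64·k^(0.3−1) = 0.122, hence k_gold = (0.3·1.64/0.122)^(1/0.7) ≈ 7.3308.

k_gold ≈ 7.331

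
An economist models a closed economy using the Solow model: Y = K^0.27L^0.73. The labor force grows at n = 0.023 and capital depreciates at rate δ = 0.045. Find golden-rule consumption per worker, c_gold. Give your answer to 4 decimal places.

c_gold ≈ 1.2157

n + δ = 0.023 + 0.045 = 0.068.
Maximizing c = f(k) − (n+δ)·k gives f'(k) = n+δ, i.e. 0.27·k^(0.27−1) = 0.068, so k_gold = (0.27/0.068)^(1/0.73) ≈ 6.6122.
y_gold = 6.6122^0.27 ≈ 1.6653.
c_gold = y_gold − (n+δ)·k_gold = 1.6653 − 0.068·6.6122 ≈ 1.2157.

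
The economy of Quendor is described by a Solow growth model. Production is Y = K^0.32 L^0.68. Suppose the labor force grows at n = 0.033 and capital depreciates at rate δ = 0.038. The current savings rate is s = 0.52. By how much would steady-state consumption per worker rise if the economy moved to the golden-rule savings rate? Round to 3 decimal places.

Break-even investment rate: n + δ = 0.033 + 0.038 = 0.071.
Current steady state (s = 0.52): k* = (0.52/0.071)^(1/0.68) ≈ 18.6932, y* = 18.6932^0.32 ≈ 2.5523, c* = (1−0.52)·2.5523 ≈ 1.2251.
Golden rule sets MPK = n+δ: 0.32·k^(0.32−1) = 0.071, so k_gold = (0.32/0.071)^(1/0.68) ≈ 9.1539.
y_gold = 9.1539^0.32 ≈ 2.0310, c_gold = y_gold − 0.071·k_gold ≈ 1.3811.
Gain: Δc = 1.3811 − 1.2251 ≈ 0.1560.

Δc ≈ 0.156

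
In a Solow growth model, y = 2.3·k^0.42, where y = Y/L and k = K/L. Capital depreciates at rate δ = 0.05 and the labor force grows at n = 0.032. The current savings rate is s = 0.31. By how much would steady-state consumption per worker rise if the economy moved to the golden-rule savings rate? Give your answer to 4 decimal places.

Δc ≈ 0.3597

The effective depreciation rate is n + δ = 0.032 + 0.05 = 0.082.
Current steady state (s = 0.31): k* = (0.31·2.3/0.082)^(1/0.58) ≈ 41.6333, y* = 2.3·41.6333^0.42 ≈ 11.0127, c* = (1−0.31)·11.0127 ≈ 7.5987.
Setting f'(k) = n+δ gives 0.42·2.3·k^(0.42−1) = 0.082, hence k_gold = (0.42·2.3/0.082)^(1/0.58) ≈ 70.2802.
y_gold = 2.3·70.2802^0.42 ≈ 13.7214, c_gold = y_gold − 0.082·k_gold ≈ 7.9584.
Gain: Δc = 7.9584 − 7.5987 ≈ 0.3597.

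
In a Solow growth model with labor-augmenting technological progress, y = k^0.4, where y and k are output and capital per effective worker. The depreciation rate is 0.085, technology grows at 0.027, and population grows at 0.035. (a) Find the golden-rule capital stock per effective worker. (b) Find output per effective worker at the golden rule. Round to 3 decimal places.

Capital per effective worker breaks even when investment replaces (n + g + δ)·k; here n + g + δ = 0.147.
Maximizing c = f(k) − (n+g+δ)·k gives f'(k) = n+g+δ, i.e. 0.4·k^(0.4−1) = 0.147, so k_gold = (0.4/0.147)^(1/0.6) ≈ 5.3036.
y_gold = 5.3036^0.4 ≈ 1.9491.

(a) k_gold ≈ 5.304; (b) y_gold ≈ 1.949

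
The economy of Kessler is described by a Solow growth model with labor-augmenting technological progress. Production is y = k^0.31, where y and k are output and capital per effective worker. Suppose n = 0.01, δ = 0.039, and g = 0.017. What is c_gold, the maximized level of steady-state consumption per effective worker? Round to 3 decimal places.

c_gold ≈ 1.383

n + g + δ = 0.01 + 0.017 + 0.039 = 0.066.
Setting f'(k) = n+g+δ gives 0.31·k^(0.31−1) = 0.066, hence k_gold = (0.31/0.066)^(1/0.69) ≈ 9.4113.
y_gold = 9.4113^0.31 ≈ 2.0037.
c_gold = y_gold − (n+g+δ)·k_gold = 2.0037 − 0.066·9.4113 ≈ 1.3825.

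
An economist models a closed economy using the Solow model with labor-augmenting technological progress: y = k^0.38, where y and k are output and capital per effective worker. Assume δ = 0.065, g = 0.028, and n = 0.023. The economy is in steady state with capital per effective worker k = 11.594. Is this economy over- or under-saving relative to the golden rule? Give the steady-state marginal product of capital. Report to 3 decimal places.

over-saving; MPK ≈ 0.083

Capital per effective worker breaks even when investment replaces (n + g + δ)·k; here n + g + δ = 0.116.
MPK = 0.38·k^(0.38−1) = 0.38·11.594^(-0.62) ≈ 0.0832.
MPK < 0.116, so the economy is dynamically inefficient (over-saving).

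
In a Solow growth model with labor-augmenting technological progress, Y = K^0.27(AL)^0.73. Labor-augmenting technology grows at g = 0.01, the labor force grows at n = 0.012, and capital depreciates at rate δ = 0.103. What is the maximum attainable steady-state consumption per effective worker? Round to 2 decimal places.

c_gold ≈ 0.97

n + g + δ = 0.012 + 0.01 + 0.103 = 0.125.
At the golden rule the marginal product of capital equals n+g+δ: 0.27·k^(0.27−1) = 0.125. Solving, k_gold = (0.27/0.125)^(1/0.73) ≈ 2.8718.
y_gold = 2.8718^0.27 ≈ 1.3295.
c_gold = y_gold − (n+g+δ)·k_gold = 1.3295 − 0.125·2.8718 ≈ 0.9706.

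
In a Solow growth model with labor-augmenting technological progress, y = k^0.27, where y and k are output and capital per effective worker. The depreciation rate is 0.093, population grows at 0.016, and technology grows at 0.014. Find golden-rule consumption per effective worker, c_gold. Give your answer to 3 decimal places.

c_gold ≈ 0.976

Break-even investment rate: n + g + δ = 0.016 + 0.014 + 0.093 = 0.123.
Setting f'(k) = n+g+δ gives 0.27·k^(0.27−1) = 0.123, hence k_gold = (0.27/0.123)^(1/0.73) ≈ 2.9360.
y_gold = 2.9360^0.27 ≈ 1.3375.
c_gold = y_gold − (n+g+δ)·k_gold = 1.3375 − 0.123·2.9360 ≈ 0.9764.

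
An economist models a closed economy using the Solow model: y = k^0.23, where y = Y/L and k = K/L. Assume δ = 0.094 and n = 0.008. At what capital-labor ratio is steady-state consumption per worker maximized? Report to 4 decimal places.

k_gold ≈ 2.8748

Capital per worker breaks even when investment replaces (n + δ)·k; here n + δ = 0.102.
Setting f'(k) = n+δ gives 0.23·k^(0.23−1) = 0.102, hence k_gold = (0.23/0.102)^(1/0.77) ≈ 2.8748.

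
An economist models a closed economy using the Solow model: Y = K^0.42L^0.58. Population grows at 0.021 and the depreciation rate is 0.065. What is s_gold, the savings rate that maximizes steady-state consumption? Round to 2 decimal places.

Capital per worker breaks even when investment replaces (n + δ)·k; here n + δ = 0.086.
At the golden rule MPK = n+δ, and in any Cobb-Douglas steady state s = (n+δ)·k/y = MPK·k/y = capital's share 0.42.

s_gold = 0.42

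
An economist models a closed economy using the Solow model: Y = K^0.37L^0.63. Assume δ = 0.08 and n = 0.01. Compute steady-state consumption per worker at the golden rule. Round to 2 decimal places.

c_gold ≈ 1.45

The effective depreciation rate is n + δ = 0.01 + 0.08 = 0.09.
Setting f'(k) = n+δ gives 0.37·k^(0.37−1) = 0.09, hence k_gold = (0.37/0.09)^(1/0.63) ≈ 9.4306.
y_gold = 9.4306^0.37 ≈ 2.2939.
c_gold = y_gold − (n+δ)·k_gold = 2.2939 − 0.09·9.4306 ≈ 1.4452.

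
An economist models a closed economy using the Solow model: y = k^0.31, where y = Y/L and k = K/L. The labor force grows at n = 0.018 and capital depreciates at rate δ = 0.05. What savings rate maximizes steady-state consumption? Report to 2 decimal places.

n + δ = 0.018 + 0.05 = 0.068.
At the golden rule MPK = n+δ, and in any Cobb-Douglas steady state s = (n+δ)·k/y = MPK·k/y = capital's share 0.31.

s_gold = 0.31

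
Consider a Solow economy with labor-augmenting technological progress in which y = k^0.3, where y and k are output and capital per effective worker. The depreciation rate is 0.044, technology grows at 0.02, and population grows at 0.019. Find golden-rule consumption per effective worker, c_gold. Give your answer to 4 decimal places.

Capital per effective worker breaks even when investment replaces (n + g + δ)·k; here n + g + δ = 0.083.
Maximizing c = f(k) − (n+g+δ)·k gives f'(k) = n+g+δ, i.e. 0.3·k^(0.3−1) = 0.083, so k_gold = (0.3/0.083)^(1/0.7) ≈ 6.2691.
y_gold = 6.2691^0.3 ≈ 1.7344.
c_gold = y_gold − (n+g+δ)·k_gold = 1.7344 − 0.083·6.2691 ≈ 1.2141.

c_gold ≈ 1.2141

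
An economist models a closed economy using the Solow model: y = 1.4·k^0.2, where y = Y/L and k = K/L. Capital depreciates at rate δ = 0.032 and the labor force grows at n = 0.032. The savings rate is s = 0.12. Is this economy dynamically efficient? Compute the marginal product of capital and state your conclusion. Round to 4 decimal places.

Break-even investment rate: n + δ = 0.032 + 0.032 = 0.064.
Steady-state k*: s·A·k^0.2 = 0.064·k gives k* = (0.12·1.4/0.064)^(1/0.8) ≈ 3.3413.
MPK = 0.2·1.4·3.3413^(-0.8) ≈ 0.1067.
MPK > n+δ = 0.064, so the economy is dynamically efficient (under-saving).

dynamically efficient; MPK ≈ 0.1067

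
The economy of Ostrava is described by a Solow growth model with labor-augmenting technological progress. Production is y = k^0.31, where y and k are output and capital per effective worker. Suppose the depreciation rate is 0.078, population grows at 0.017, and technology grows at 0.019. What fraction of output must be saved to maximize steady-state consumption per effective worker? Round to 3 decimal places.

Capital per effective worker breaks even when investment replaces (n + g + δ)·k; here n + g + δ = 0.114.
At the golden rule MPK = n+g+δ, and in any Cobb-Douglas steady state s = (n+g+δ)·k/y = MPK·k/y = capital's share 0.31.

s_gold = 0.310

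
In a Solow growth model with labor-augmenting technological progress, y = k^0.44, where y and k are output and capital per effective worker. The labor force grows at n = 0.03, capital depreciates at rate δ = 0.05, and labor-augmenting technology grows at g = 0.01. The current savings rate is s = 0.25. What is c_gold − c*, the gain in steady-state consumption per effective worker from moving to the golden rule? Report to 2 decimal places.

Δc ≈ 0.27

n + g + δ = 0.03 + 0.01 + 0.05 = 0.09.
Current steady state (s = 0.25): k* = (0.25/0.09)^(1/0.56) ≈ 6.1989, y* = 6.1989^0.44 ≈ 2.2316, c* = (1−0.25)·2.2316 ≈ 1.6737.
Setting f'(k) = n+g+δ gives 0.44·k^(0.44−1) = 0.09, hence k_gold = (0.44/0.09)^(1/0.56) ≈ 17.0111.
y_gold = 17.0111^0.44 ≈ 3.4795, c_gold = y_gold − 0.09·k_gold ≈ 1.9485.
Gain: Δc = 1.9485 − 1.6737 ≈ 0.2748.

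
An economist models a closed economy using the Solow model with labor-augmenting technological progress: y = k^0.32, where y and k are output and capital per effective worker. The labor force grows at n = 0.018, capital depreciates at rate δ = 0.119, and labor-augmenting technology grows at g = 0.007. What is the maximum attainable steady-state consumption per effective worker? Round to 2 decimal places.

c_gold ≈ 0.99

Break-even investment rate: n + g + δ = 0.018 + 0.007 + 0.119 = 0.144.
Golden rule sets MPK = n+g+δ: 0.32·k^(0.32−1) = 0.144, so k_gold = (0.32/0.144)^(1/0.68) ≈ 3.2358.
y_gold = 3.2358^0.32 ≈ 1.4561.
c_gold = y_gold − (n+g+δ)·k_gold = 1.4561 − 0.144·3.2358 ≈ 0.9902.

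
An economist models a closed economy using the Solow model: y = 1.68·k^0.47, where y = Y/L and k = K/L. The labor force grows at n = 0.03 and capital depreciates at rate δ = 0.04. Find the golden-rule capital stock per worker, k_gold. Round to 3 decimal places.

n + δ = 0.03 + 0.04 = 0.07.
Setting f'(k) = n+δ gives 0.47·1.68·k^(0.47−1) = 0.07, hence k_gold = (0.47·1.68/0.07)^(1/0.53) ≈ 96.7139.

k_gold ≈ 96.714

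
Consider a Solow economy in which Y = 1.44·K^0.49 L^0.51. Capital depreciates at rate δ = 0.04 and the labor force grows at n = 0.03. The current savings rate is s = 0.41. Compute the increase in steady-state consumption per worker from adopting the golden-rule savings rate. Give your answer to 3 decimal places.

Δc ≈ 0.171

The effective depreciation rate is n + δ = 0.03 + 0.04 = 0.07.
Current steady state (s = 0.41): k* = (0.41·1.44/0.07)^(1/0.51) ≈ 65.4306, y* = 1.44·65.4306^0.49 ≈ 11.1711, c* = (1−0.41)·11.1711 ≈ 6.5909.
Setting f'(k) = n+δ gives 0.49·1.44·k^(0.49−1) = 0.07, hence k_gold = (0.49·1.44/0.07)^(1/0.51) ≈ 92.8046.
y_gold = 1.44·92.8046^0.49 ≈ 13.2578, c_gold = y_gold − 0.07·k_gold ≈ 6.7615.
Gain: Δc = 6.7615 − 6.5909 ≈ 0.1705.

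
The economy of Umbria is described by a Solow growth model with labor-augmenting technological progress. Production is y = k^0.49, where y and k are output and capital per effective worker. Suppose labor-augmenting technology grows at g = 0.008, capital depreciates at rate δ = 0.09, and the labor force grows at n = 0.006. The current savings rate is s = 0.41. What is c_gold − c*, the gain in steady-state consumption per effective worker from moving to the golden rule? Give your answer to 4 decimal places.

Δc ≈ 0.0570

Break-even investment rate: n + g + δ = 0.006 + 0.008 + 0.09 = 0.104.
Current steady state (s = 0.41): k* = (0.41/0.104)^(1/0.51) ≈ 14.7278, y* = 14.7278^0.49 ≈ 3.7358, c* = (1−0.41)·3.7358 ≈ 2.2041.
Golden rule sets MPK = n+g+δ: 0.49·k^(0.49−1) = 0.104, so k_gold = (0.49/0.104)^(1/0.51) ≈ 20.8894.
y_gold = 20.8894^0.49 ≈ 4.4337, c_gold = y_gold − 0.104·k_gold ≈ 2.2612.
Gain: Δc = 2.2612 − 2.2041 ≈ 0.0570.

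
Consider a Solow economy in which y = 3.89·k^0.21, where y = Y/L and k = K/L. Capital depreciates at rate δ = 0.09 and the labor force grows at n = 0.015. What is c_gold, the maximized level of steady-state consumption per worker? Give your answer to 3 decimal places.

c_gold ≈ 5.302

Capital per worker breaks even when investment replaces (n + δ)·k; here n + δ = 0.105.
Maximizing c = f(k) − (n+δ)·k gives f'(k) = n+δ, i.e. 0.21·3.89·k^(0.21−1) = 0.105, so k_gold = (0.21·3.89/0.105)^(1/0.79) ≈ 13.4222.
y_gold = 3.89·13.4222^0.21 ≈ 6.7111.
c_gold = y_gold − (n+δ)·k_gold = 6.7111 − 0.105·13.4222 ≈ 5.3018.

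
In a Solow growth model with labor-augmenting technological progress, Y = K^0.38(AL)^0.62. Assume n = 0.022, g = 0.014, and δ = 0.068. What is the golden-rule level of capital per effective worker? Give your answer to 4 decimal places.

k_gold ≈ 8.0847

The effective depreciation rate is n + g + δ = 0.022 + 0.014 + 0.068 = 0.104.
At the golden rule the marginal product of capital equals n+g+δ: 0.38·k^(0.38−1) = 0.104. Solving, k_gold = (0.38/0.104)^(1/0.62) ≈ 8.0847.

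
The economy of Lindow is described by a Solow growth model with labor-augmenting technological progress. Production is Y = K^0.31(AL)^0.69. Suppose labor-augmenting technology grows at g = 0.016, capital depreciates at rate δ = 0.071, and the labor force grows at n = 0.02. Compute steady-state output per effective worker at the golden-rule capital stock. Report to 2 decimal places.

n + g + δ = 0.02 + 0.016 + 0.071 = 0.107.
At the golden rule the marginal product of capital equals n+g+δ: 0.31·k^(0.31−1) = 0.107. Solving, k_gold = (0.31/0.107)^(1/0.69) ≈ 4.6723.
Output: y_gold = k_gold^0.31 = 4.6723^0.31 ≈ 1.6127.

y_gold ≈ 1.61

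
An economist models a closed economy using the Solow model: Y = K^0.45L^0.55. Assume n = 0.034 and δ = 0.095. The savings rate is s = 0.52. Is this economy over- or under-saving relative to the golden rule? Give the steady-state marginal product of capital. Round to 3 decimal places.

The effective depreciation rate is n + δ = 0.034 + 0.095 = 0.129.
Steady-state k*: s·k^0.45 = 0.129·k gives k* = (0.52/0.129)^(1/0.55) ≈ 12.6111.
MPK = 0.45·12.6111^(-0.55) ≈ 0.1116.
MPK < n+δ = 0.129, so the economy is dynamically inefficient (over-saving).

over-saving; MPK ≈ 0.112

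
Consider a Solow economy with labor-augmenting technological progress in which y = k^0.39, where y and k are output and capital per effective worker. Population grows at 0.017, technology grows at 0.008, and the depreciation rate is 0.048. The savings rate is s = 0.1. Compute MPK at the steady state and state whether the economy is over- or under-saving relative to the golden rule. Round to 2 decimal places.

The effective depreciation rate is n + g + δ = 0.017 + 0.008 + 0.048 = 0.073.
Steady-state k*: s·k^0.39 = 0.073·k gives k* = (0.1/0.073)^(1/0.61) ≈ 1.6752.
MPK = 0.39·1.6752^(-0.61) ≈ 0.2847.
MPK > n+g+δ = 0.073, so the economy is dynamically efficient (under-saving).

under-saving; MPK ≈ 0.28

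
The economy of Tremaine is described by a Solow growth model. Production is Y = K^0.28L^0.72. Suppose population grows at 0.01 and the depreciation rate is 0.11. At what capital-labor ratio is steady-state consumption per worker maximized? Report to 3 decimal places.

Break-even investment rate: n + δ = 0.01 + 0.11 = 0.12.
At the golden rule the marginal product of capital equals n+δ: 0.28·k^(0.28−1) = 0.12. Solving, k_gold = (0.28/0.12)^(1/0.72) ≈ 3.2440.

k_gold ≈ 3.244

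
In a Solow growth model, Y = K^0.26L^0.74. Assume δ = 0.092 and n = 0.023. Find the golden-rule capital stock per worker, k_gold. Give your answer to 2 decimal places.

Capital per worker breaks even when investment replaces (n + δ)·k; here n + δ = 0.115.
Setting f'(k) = n+δ gives 0.26·k^(0.26−1) = 0.115, hence k_gold = (0.26/0.115)^(1/0.74) ≈ 3.0113.

k_gold ≈ 3.01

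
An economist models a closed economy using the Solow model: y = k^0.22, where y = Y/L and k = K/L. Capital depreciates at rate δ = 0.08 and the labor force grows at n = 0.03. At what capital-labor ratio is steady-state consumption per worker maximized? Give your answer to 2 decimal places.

The effective depreciation rate is n + δ = 0.03 + 0.08 = 0.11.
Golden rule sets MPK = n+δ: 0.22·k^(0.22−1) = 0.11, so k_gold = (0.22/0.11)^(1/0.78) ≈ 2.4318.

k_gold ≈ 2.43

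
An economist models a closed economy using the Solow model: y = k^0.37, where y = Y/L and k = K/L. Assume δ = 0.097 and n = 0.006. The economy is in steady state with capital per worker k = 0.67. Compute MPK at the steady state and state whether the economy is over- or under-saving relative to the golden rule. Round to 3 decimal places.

under-saving; MPK ≈ 0.476

The effective depreciation rate is n + δ = 0.006 + 0.097 = 0.103.
MPK = 0.37·k^(0.37−1) = 0.37·0.67^(-0.63) ≈ 0.4762.
MPK > 0.103, so the economy is dynamically efficient (under-saving).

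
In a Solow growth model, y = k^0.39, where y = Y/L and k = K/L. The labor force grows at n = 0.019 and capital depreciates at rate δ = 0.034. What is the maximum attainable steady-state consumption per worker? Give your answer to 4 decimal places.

c_gold ≈ 2.1853

n + δ = 0.019 + 0.034 = 0.053.
Maximizing c = f(k) − (n+δ)·k gives f'(k) = n+δ, i.e. 0.39·k^(0.39−1) = 0.053, so k_gold = (0.39/0.053)^(1/0.61) ≈ 26.3612.
y_gold = 26.3612^0.39 ≈ 3.5824.
c_gold = y_gold − (n+δ)·k_gold = 3.5824 − 0.053·26.3612 ≈ 2.1853.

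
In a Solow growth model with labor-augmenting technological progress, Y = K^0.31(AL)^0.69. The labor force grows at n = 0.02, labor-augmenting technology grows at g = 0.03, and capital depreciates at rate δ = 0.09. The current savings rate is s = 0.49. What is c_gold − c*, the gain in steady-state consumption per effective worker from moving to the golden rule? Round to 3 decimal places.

Break-even investment rate: n + g + δ = 0.02 + 0.03 + 0.09 = 0.14.
Current steady state (s = 0.49): k* = (0.49/0.14)^(1/0.69) ≈ 6.1448, y* = 6.1448^0.31 ≈ 1.7556, c* = (1−0.49)·1.7556 ≈ 0.8954.
Setting f'(k) = n+g+δ gives 0.31·k^(0.31−1) = 0.14, hence k_gold = (0.31/0.14)^(1/0.69) ≈ 3.1647.
y_gold = 3.1647^0.31 ≈ 1.4292, c_gold = y_gold − 0.14·k_gold ≈ 0.9862.
Gain: Δc = 0.9862 − 0.8954 ≈ 0.0908.

Δc ≈ 0.091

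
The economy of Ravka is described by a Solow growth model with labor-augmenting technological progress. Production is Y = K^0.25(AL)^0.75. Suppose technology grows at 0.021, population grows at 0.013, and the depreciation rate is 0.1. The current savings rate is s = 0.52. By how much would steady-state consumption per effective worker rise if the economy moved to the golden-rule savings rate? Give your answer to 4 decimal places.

n + g + δ = 0.013 + 0.021 + 0.1 = 0.134.
Current steady state (s = 0.52): k* = (0.52/0.134)^(1/0.75) ≈ 6.0981, y* = 6.0981^0.25 ≈ 1.5714, c* = (1−0.52)·1.5714 ≈ 0.7543.
Golden rule sets MPK = n+g+δ: 0.25·k^(0.25−1) = 0.134, so k_gold = (0.25/0.134)^(1/0.75) ≈ 2.2967.
y_gold = 2.2967^0.25 ≈ 1.2311, c_gold = y_gold − 0.134·k_gold ≈ 0.9233.
Gain: Δc = 0.9233 − 0.7543 ≈ 0.1690.

Δc ≈ 0.1690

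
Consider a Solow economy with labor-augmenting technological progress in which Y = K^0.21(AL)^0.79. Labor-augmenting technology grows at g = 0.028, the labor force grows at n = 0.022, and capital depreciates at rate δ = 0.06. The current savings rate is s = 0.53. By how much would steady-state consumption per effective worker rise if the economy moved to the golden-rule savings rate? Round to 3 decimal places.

Break-even investment rate: n + g + δ = 0.022 + 0.028 + 0.06 = 0.11.
Current steady state (s = 0.53): k* = (0.53/0.11)^(1/0.79) ≈ 7.3183, y* = 7.3183^0.21 ≈ 1.5189, c* = (1−0.53)·1.5189 ≈ 0.7139.
Maximizing c = f(k) − (n+g+δ)·k gives f'(k) = n+g+δ, i.e. 0.21·k^(0.21−1) = 0.11, so k_gold = (0.21/0.11)^(1/0.79) ≈ 2.2671.
y_gold = 2.2671^0.21 ≈ 1.1875, c_gold = y_gold − 0.11·k_gold ≈ 0.9382.
Gain: Δc = 0.9382 − 0.7139 ≈ 0.2243.

Δc ≈ 0.224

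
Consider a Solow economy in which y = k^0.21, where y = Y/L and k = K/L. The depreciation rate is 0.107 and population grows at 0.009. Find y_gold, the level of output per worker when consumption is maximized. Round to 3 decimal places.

y_gold ≈ 1.171

Capital per worker breaks even when investment replaces (n + δ)·k; here n + δ = 0.116.
Maximizing c = f(k) − (n+δ)·k gives f'(k) = n+δ, i.e. 0.21·k^(0.21−1) = 0.116, so k_gold = (0.21/0.116)^(1/0.79) ≈ 2.1197.
Output: y_gold = k_gold^0.21 = 2.1197^0.21 ≈ 1.1709.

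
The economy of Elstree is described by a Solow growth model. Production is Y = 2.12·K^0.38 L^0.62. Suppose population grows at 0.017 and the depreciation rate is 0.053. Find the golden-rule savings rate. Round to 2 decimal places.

s_gold = 0.38

n + δ = 0.017 + 0.053 = 0.07.
At the golden rule MPK = n+δ, and in any Cobb-Douglas steady state s = (n+δ)·k/y = MPK·k/y = capital's share 0.38.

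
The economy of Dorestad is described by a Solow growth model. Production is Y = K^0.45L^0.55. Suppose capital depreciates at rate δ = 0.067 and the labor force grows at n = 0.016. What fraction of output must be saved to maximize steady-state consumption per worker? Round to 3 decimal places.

s_gold = 0.450

Capital per worker breaks even when investment replaces (n + δ)·k; here n + δ = 0.083.
At the golden rule MPK = n+δ, and in any Cobb-Douglas steady state s = (n+δ)·k/y = MPK·k/y = capital's share 0.45.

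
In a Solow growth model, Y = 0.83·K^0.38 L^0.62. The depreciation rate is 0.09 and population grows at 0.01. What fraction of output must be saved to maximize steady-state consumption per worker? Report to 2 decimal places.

s_gold = 0.38

Break-even investment rate: n + δ = 0.01 + 0.09 = 0.1.
At the golden rule MPK = n+δ, and in any Cobb-Douglas steady state s = (n+δ)·k/y = MPK·k/y = capital's share 0.38.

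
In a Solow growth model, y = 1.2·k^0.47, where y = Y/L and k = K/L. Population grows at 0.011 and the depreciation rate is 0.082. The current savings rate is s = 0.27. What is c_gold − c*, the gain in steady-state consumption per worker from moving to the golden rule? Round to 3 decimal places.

n + δ = 0.011 + 0.082 = 0.093.
Current steady state (s = 0.27): k* = (0.27·1.2/0.093)^(1/0.53) ≈ 10.5380, y* = 1.2·10.5380^0.47 ≈ 3.6298, c* = (1−0.27)·3.6298 ≈ 2.6497.
Golden rule sets MPK = n+δ: 0.47·1.2·k^(0.47−1) = 0.093, so k_gold = (0.47·1.2/0.093)^(1/0.53) ≈ 29.9898.
y_gold = 1.2·29.9898^0.47 ≈ 5.9342, c_gold = y_gold − 0.093·k_gold ≈ 3.1451.
Gain: Δc = 3.1451 − 2.6497 ≈ 0.4954.

Δc ≈ 0.495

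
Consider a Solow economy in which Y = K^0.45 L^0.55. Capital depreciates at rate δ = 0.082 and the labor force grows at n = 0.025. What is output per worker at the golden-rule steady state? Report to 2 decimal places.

The effective depreciation rate is n + δ = 0.025 + 0.082 = 0.107.
At the golden rule the marginal product of capital equals n+δ: 0.45·k^(0.45−1) = 0.107. Solving, k_gold = (0.45/0.107)^(1/0.55) ≈ 13.6218.
Output: y_gold = k_gold^0.45 = 13.6218^0.45 ≈ 3.2390.

y_gold ≈ 3.24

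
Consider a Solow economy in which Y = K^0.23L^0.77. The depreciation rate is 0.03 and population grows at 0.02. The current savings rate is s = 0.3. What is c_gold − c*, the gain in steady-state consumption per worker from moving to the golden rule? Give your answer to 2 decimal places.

Δc ≈ 0.02

Break-even investment rate: n + δ = 0.02 + 0.03 = 0.05.
Current steady state (s = 0.3): k* = (0.3/0.05)^(1/0.77) ≈ 10.2467, y* = 10.2467^0.23 ≈ 1.7078, c* = (1−0.3)·1.7078 ≈ 1.1955.
Golden rule sets MPK = n+δ: 0.23·k^(0.23−1) = 0.05, so k_gold = (0.23/0.05)^(1/0.77) ≈ 7.2565.
y_gold = 7.2565^0.23 ≈ 1.5775, c_gold = y_gold − 0.05·k_gold ≈ 1.2147.
Gain: Δc = 1.2147 − 1.1955 ≈ 0.0192.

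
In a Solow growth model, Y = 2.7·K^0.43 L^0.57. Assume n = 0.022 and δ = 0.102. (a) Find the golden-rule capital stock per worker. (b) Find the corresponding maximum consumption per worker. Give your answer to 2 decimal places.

(a) k_gold ≈ 50.61; (b) c_gold ≈ 8.32

Capital per worker breaks even when investment replaces (n + δ)·k; here n + δ = 0.124.
Golden rule sets MPK = n+δ: 0.43·2.7·k^(0.43−1) = 0.124, so k_gold = (0.43·2.7/0.124)^(1/0.57) ≈ 50.6091.
y_gold = 2.7·50.6091^0.43 ≈ 14.5943; c_gold = y_gold − 0.124·k_gold ≈ 8.3187.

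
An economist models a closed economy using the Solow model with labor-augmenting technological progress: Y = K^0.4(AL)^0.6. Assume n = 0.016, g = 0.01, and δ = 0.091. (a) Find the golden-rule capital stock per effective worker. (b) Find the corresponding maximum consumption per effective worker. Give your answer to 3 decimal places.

(a) k_gold ≈ 7.759; (b) c_gold ≈ 1.362

n + g + δ = 0.016 + 0.01 + 0.091 = 0.117.
At the golden rule the marginal product of capital equals n+g+δ: 0.4·k^(0.4−1) = 0.117. Solving, k_gold = (0.4/0.117)^(1/0.6) ≈ 7.7587.
y_gold = 7.7587^0.4 ≈ 2.2694; c_gold = y_gold − 0.117·k_gold ≈ 1.3617.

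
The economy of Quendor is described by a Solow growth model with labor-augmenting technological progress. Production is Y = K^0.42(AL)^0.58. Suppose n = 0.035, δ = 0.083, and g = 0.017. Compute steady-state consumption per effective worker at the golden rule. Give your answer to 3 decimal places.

Capital per effective worker breaks even when investment replaces (n + g + δ)·k; here n + g + δ = 0.135.
Setting f'(k) = n+g+δ gives 0.42·k^(0.42−1) = 0.135, hence k_gold = (0.42/0.135)^(1/0.58) ≈ 7.0771.
y_gold = 7.0771^0.42 ≈ 2.2748.
c_gold = y_gold − (n+g+δ)·k_gold = 2.2748 − 0.135·7.0771 ≈ 1.3194.

c_gold ≈ 1.319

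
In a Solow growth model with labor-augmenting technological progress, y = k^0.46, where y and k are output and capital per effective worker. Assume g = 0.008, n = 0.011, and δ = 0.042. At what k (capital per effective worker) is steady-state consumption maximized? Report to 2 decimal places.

The effective depreciation rate is n + g + δ = 0.011 + 0.008 + 0.042 = 0.061.
At the golden rule the marginal product of capital equals n+g+δ: 0.46·k^(0.46−1) = 0.061. Solving, k_gold = (0.46/0.061)^(1/0.54) ≈ 42.1567.

k_gold ≈ 42.16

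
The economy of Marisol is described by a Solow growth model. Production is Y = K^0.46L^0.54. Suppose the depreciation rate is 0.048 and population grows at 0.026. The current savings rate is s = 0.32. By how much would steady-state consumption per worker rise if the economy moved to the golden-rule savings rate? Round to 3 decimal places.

Δc ≈ 0.194

Capital per worker breaks even when investment replaces (n + δ)·k; here n + δ = 0.074.
Current steady state (s = 0.32): k* = (0.32/0.074)^(1/0.54) ≈ 15.0531, y* = 15.0531^0.46 ≈ 3.4810, c* = (1−0.32)·3.4810 ≈ 2.3671.
Golden rule sets MPK = n+δ: 0.46·k^(0.46−1) = 0.074, so k_gold = (0.46/0.074)^(1/0.54) ≈ 29.4776.
y_gold = 29.4776^0.46 ≈ 4.7421, c_gold = y_gold − 0.074·k_gold ≈ 2.5607.
Gain: Δc = 2.5607 − 2.3671 ≈ 0.1936.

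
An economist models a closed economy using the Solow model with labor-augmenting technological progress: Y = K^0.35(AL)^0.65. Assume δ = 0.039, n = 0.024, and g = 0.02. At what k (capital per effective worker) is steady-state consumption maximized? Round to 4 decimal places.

The effective depreciation rate is n + g + δ = 0.024 + 0.02 + 0.039 = 0.083.
At the golden rule the marginal product of capital equals n+g+δ: 0.35·k^(0.35−1) = 0.083. Solving, k_gold = (0.35/0.083)^(1/0.65) ≈ 9.1521.

k_gold ≈ 9.1521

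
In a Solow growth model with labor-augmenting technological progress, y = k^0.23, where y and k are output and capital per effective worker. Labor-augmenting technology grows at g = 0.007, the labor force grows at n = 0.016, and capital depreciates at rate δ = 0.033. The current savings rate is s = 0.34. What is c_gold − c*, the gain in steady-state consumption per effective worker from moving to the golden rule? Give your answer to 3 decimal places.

Δc ≈ 0.043

n + g + δ = 0.016 + 0.007 + 0.033 = 0.056.
Current steady state (s = 0.34): k* = (0.34/0.056)^(1/0.77) ≈ 10.4055, y* = 10.4055^0.23 ≈ 1.7138, c* = (1−0.34)·1.7138 ≈ 1.1311.
Setting f'(k) = n+g+δ gives 0.23·k^(0.23−1) = 0.056, hence k_gold = (0.23/0.056)^(1/0.77) ≈ 6.2633.
y_gold = 6.2633^0.23 ≈ 1.5250, c_gold = y_gold − 0.056·k_gold ≈ 1.1742.
Gain: Δc = 1.1742 − 1.1311 ≈ 0.0431.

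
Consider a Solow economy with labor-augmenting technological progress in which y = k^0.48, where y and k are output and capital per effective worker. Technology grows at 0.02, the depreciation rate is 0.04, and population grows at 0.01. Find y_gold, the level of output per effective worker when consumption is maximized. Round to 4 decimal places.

y_gold ≈ 5.9132

n + g + δ = 0.01 + 0.02 + 0.04 = 0.07.
Maximizing c = f(k) − (n+g+δ)·k gives f'(k) = n+g+δ, i.e. 0.48·k^(0.48−1) = 0.07, so k_gold = (0.48/0.07)^(1/0.52) ≈ 40.5478.
Output: y_gold = k_gold^0.48 = 40.5478^0.48 ≈ 5.9132.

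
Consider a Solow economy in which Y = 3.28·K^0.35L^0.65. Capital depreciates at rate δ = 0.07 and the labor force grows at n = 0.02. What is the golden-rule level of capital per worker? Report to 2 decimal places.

k_gold ≈ 50.24

Capital per worker breaks even when investment replaces (n + δ)·k; here n + δ = 0.09.
Golden rule sets MPK = n+δ: 0.35·3.28·k^(0.35−1) = 0.09, so k_gold = (0.35·3.28/0.09)^(1/0.65) ≈ 50.2430.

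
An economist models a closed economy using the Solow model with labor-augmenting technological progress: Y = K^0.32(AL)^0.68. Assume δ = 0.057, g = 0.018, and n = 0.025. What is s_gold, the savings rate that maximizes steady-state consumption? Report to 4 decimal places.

s_gold = 0.3200

The effective depreciation rate is n + g + δ = 0.025 + 0.018 + 0.057 = 0.1.
At the golden rule MPK = n+g+δ, and in any Cobb-Douglas steady state s = (n+g+δ)·k/y = MPK·k/y = capital's share 0.32.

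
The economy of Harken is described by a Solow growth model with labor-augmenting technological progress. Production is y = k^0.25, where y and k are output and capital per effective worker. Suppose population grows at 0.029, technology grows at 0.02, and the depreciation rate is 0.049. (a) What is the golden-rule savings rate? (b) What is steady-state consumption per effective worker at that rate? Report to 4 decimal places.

The effective depreciation rate is n + g + δ = 0.029 + 0.02 + 0.049 = 0.098.
For Cobb-Douglas, s_gold equals capital's share: s_gold = 0.25.
At the golden rule the marginal product of capital equals n+g+δ: 0.25·k^(0.25−1) = 0.098. Solving, k_gold = (0.25/0.098)^(1/0.75) ≈ 3.4857.
y_gold = 3.4857^0.25 ≈ 1.3664; c_gold = (1−0.25)·y_gold ≈ 1.0248.

(a) s_gold = 0.2500; (b) c_gold ≈ 1.0248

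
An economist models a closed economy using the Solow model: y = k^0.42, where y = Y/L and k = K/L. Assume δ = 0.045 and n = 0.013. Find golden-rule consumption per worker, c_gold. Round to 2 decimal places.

Break-even investment rate: n + δ = 0.013 + 0.045 = 0.058.
Maximizing c = f(k) − (n+δ)·k gives f'(k) = n+δ, i.e. 0.42·k^(0.42−1) = 0.058, so k_gold = (0.42/0.058)^(1/0.58) ≈ 30.3704.
y_gold = 30.3704^0.42 ≈ 4.1940.
c_gold = y_gold − (n+δ)·k_gold = 4.1940 − 0.058·30.3704 ≈ 2.4325.

c_gold ≈ 2.43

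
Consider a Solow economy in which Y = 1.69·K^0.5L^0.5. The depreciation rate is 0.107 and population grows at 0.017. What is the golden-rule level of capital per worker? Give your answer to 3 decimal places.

k_gold ≈ 46.438

n + δ = 0.017 + 0.107 = 0.124.
Setting f'(k) = n+δ gives 0.5·1.69·k^(0.5−1) = 0.124, hence k_gold = (0.5·1.69/0.124)^(1/0.5) ≈ 46.4376.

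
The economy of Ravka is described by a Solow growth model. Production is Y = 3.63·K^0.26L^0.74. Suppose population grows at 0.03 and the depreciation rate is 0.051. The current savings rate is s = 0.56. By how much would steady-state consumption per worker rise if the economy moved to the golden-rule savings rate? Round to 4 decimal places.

The effective depreciation rate is n + δ = 0.03 + 0.051 = 0.081.
Current steady state (s = 0.56): k* = (0.56·3.63/0.081)^(1/0.74) ≈ 77.8690, y* = 3.63·77.8690^0.26 ≈ 11.2632, c* = (1−0.56)·11.2632 ≈ 4.9558.
Setting f'(k) = n+δ gives 0.26·3.63·k^(0.26−1) = 0.081, hence k_gold = (0.26·3.63/0.081)^(1/0.74) ≈ 27.6105.
y_gold = 3.63·27.6105^0.26 ≈ 8.6017, c_gold = y_gold − 0.081·k_gold ≈ 6.3653.
Gain: Δc = 6.3653 − 4.9558 ≈ 1.4095.

Δc ≈ 1.4095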